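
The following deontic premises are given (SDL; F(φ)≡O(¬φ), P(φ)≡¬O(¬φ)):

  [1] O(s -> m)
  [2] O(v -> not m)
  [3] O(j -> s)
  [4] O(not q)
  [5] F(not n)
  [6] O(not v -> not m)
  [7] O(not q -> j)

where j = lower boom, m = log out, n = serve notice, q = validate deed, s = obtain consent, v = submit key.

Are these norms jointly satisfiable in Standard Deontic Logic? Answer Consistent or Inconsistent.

Inconsistent

By case analysis on v: premise 2 gives O(v -> not m) and premise 6 gives O(not v -> not m), so O(not m) either way.
The contrapositive of premise 1 (O(s -> m)) is O(not m -> not s), and O(not m) is already established, so O(not s).
Premise 3, O(j -> s), contraposes to O(not s -> not j); with O(not s) we get O(not j).
Premise 7, O(not q -> j), contraposes to O(not j -> q); with O(not j) we get O(q).
Yet premise 4 states O(not q).
We now have both O(q) and O(not q) — q is simultaneously obligatory and forbidden, violating the D-axiom.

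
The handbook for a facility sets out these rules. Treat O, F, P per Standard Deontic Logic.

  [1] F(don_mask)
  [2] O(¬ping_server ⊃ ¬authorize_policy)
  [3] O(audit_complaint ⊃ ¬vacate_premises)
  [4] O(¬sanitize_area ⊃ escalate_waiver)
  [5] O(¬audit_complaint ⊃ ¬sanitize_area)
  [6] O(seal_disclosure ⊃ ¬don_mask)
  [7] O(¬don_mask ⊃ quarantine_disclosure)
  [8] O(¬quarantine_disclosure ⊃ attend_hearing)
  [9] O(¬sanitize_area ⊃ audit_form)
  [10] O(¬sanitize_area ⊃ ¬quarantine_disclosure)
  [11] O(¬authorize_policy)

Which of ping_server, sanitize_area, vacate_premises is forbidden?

vacate_premises

F(don_mask) at premise 1 means O(¬don_mask).
With premise 7, O(¬don_mask ⊃ quarantine_disclosure), the K-axiom yields O(quarantine_disclosure).
Premise 10 is O(¬sanitize_area ⊃ ¬quarantine_disclosure); contrapositively O(quarantine_disclosure ⊃ sanitize_area). Since O(quarantine_disclosure) holds, K gives O(sanitize_area).
The contrapositive of premise 5 (O(¬audit_complaint ⊃ ¬sanitize_area)) is O(sanitize_area ⊃ audit_complaint), and O(sanitize_area) is already established, so O(audit_complaint).
With premise 3, O(audit_complaint ⊃ ¬vacate_premises), the K-axiom yields O(¬vacate_premises).
So O(¬vacate_premises) holds, i.e. vacate_premises is forbidden. None of the other listed options is forbidden under the premises.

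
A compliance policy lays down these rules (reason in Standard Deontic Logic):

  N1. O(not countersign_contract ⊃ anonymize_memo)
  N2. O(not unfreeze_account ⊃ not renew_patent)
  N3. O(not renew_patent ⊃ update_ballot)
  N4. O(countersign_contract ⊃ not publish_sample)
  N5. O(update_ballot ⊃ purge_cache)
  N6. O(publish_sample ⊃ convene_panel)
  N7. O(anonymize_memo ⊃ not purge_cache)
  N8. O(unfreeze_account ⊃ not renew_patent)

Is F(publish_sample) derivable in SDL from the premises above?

Yes

By case analysis on not unfreeze_account: premise 2 gives O(not unfreeze_account ⊃ not renew_patent) and premise 8 gives O(unfreeze_account ⊃ not renew_patent), so O(not renew_patent) either way.
Premise 3 is O(not renew_patent ⊃ update_ballot); since O(not renew_patent), deontic closure gives O(update_ballot).
Applying K to premise 5 (O(update_ballot ⊃ purge_cache)) and O(update_ballot) yields O(purge_cache).
Premise 7 is O(anonymize_memo ⊃ not purge_cache); contrapositively O(purge_cache ⊃ not anonymize_memo). Since O(purge_cache) holds, K gives O(not anonymize_memo).
The contrapositive of premise 1 (O(not countersign_contract ⊃ anonymize_memo)) is O(not anonymize_memo ⊃ countersign_contract), and O(not anonymize_memo) is already established, so O(countersign_contract).
Applying K to premise 4 (O(countersign_contract ⊃ not publish_sample)) and O(countersign_contract) yields O(not publish_sample).
Premise 6 does not contribute to this derivation.
So O(not publish_sample) holds, i.e. F(publish_sample). The claim follows.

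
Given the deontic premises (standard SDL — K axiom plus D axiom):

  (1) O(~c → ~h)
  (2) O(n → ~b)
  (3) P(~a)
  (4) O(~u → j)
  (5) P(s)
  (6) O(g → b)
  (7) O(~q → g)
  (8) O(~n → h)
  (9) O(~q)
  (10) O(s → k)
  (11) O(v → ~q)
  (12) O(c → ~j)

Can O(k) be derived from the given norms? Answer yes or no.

No

Premise 10 is O(s → k), but O(s) is not derivable from the premises (the permission P(s) asserts only ~O(~s), not O(s)), so it does not yield O(k).
No other premise forces O(k). An ideal world satisfying every premise can still have k false, so O(k) is not derivable.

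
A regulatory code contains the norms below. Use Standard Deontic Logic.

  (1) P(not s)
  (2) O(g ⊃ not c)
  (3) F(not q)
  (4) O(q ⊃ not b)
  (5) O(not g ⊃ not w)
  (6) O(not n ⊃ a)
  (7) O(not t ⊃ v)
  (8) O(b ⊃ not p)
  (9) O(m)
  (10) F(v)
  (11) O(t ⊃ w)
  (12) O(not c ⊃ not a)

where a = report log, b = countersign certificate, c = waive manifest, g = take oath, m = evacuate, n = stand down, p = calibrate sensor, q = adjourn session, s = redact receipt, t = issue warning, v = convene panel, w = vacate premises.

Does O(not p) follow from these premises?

Premise 8 is O(b ⊃ not p), but O(b) is not derivable from the premises, so it does not yield O(not p).
No other premise forces O(not p). An ideal world satisfying every premise can still have not p false, so O(not p) is not derivable.

No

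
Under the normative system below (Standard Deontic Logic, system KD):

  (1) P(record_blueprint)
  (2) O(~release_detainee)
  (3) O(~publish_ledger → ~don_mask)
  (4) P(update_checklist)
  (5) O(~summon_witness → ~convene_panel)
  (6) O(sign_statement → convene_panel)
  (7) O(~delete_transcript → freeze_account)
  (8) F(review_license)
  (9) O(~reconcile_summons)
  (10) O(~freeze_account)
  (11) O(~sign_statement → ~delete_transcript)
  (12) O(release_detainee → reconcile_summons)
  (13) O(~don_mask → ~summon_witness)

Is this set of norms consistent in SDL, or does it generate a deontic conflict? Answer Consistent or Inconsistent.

Premise 12 is O(release_detainee → reconcile_summons), but O(release_detainee) is not derivable from the premises, so it does not yield O(reconcile_summons).
So O(reconcile_summons) is not derivable, and the apparent clash with O(~reconcile_summons) does not arise.
A world satisfying every obligation exists (e.g. convene_panel=true, delete_transcript=true, don_mask=true, freeze_account=false, publish_ledger=true, reconcile_summons=false, record_blueprint=false, release_detainee=false, review_license=false, sign_statement=true, summon_witness=true, update_checklist=false); no atom is both obligatory and forbidden, so the set is consistent.

Consistent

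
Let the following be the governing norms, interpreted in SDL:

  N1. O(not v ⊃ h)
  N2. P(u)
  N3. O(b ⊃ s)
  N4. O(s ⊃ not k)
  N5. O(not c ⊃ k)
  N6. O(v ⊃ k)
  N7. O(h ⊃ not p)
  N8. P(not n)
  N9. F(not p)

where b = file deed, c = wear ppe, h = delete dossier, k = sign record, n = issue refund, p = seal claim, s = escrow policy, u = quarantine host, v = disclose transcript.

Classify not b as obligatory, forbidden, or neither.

Obligatory

F(not p) at premise 9 means O(p).
Premise 7 is O(h ⊃ not p); contrapositively O(p ⊃ not h). Since O(p) holds, K gives O(not h).
The contrapositive of premise 1 (O(not v ⊃ h)) is O(not h ⊃ v), and O(not h) is already established, so O(v).
From O(v) and premise 6, O(v ⊃ k), we obtain O(k).
Premise 4, O(s ⊃ not k), contraposes to O(k ⊃ not s); with O(k) we get O(not s).
Premise 3 is O(b ⊃ s); contrapositively O(not s ⊃ not b). Since O(not s) holds, K gives O(not b).
Premises 2, 5, 8 do not contribute to this derivation.
Hence not b is obligatory.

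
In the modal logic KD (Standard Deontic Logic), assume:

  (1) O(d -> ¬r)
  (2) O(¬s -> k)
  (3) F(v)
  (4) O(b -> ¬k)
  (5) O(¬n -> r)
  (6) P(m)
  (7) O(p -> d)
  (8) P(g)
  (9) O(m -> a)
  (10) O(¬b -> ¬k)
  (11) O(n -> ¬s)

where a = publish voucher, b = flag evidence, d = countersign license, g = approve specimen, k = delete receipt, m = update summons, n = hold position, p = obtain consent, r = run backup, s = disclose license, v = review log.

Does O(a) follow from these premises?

No

Premise 9 is O(m -> a), but O(m) is not derivable from the premises (the permission P(m) asserts only ¬O(¬m), not O(m)), so it does not yield O(a).
No other premise forces O(a). An ideal world satisfying every premise can still have a false, so O(a) is not derivable.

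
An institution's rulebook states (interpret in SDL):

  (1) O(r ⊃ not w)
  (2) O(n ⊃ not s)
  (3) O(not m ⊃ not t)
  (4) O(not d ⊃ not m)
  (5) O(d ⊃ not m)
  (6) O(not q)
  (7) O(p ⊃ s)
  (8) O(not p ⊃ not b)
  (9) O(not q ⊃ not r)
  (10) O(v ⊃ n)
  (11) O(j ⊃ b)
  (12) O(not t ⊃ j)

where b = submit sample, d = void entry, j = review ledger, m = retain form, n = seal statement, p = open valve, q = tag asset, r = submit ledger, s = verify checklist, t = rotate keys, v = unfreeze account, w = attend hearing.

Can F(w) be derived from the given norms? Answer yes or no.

No

Premise 1 is O(r ⊃ not w), but O(r) is not derivable from the premises, so it does not yield O(not w).
No other premise forces O(not w). An ideal world satisfying every premise can still have w true, so F(w) is not derivable.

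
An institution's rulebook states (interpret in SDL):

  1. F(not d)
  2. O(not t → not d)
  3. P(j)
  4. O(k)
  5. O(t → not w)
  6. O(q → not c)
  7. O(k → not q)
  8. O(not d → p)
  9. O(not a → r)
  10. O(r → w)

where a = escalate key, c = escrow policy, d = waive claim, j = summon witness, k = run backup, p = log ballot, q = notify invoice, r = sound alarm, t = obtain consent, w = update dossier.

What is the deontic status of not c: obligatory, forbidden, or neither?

Neither

Premise 6 is O(q → not c), but O(q) is not derivable from the premises, so it does not yield O(not c).
No premise or chain of K-axiom applications forces O(not c), and none forces O(c). So not c is neither obligatory nor forbidden under these norms.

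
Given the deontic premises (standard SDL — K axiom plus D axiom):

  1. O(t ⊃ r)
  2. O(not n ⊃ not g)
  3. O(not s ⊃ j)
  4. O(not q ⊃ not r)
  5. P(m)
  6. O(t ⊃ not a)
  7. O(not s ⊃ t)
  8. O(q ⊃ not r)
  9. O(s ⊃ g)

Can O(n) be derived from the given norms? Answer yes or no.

Yes

By case analysis on q: premise 8 gives O(q ⊃ not r) and premise 4 gives O(not q ⊃ not r), so O(not r) either way.
The contrapositive of premise 1 (O(t ⊃ r)) is O(not r ⊃ not t), and O(not r) is already established, so O(not t).
Premise 7 is O(not s ⊃ t); contrapositively O(not t ⊃ s). Since O(not t) holds, K gives O(s).
Premise 9 is O(s ⊃ g); since O(s), deontic closure gives O(g).
Premise 2, O(not n ⊃ not g), contraposes to O(g ⊃ n); with O(g) we get O(n).
Premises 3, 5, 6 do not contribute to this derivation.
So O(n) follows.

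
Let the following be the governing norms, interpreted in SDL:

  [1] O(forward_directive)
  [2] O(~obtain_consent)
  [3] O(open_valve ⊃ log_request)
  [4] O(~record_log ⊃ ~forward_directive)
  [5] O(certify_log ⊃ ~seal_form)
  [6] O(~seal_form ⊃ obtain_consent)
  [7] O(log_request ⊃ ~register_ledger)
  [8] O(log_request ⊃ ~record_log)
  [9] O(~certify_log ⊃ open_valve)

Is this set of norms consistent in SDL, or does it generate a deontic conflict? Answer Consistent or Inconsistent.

Premise 1 gives O(forward_directive).
Premise 4 is O(~record_log ⊃ ~forward_directive); contrapositively O(forward_directive ⊃ record_log). Since O(forward_directive) holds, K gives O(record_log).
Premise 8, O(log_request ⊃ ~record_log), contraposes to O(record_log ⊃ ~log_request); with O(record_log) we get O(~log_request).
Premise 3 is O(open_valve ⊃ log_request); contrapositively O(~log_request ⊃ ~open_valve). Since O(~log_request) holds, K gives O(~open_valve).
Premise 9 is O(~certify_log ⊃ open_valve); contrapositively O(~open_valve ⊃ certify_log). Since O(~open_valve) holds, K gives O(certify_log).
Premise 5 is O(certify_log ⊃ ~seal_form); since O(certify_log), deontic closure gives O(~seal_form).
From O(~seal_form) and premise 6, O(~seal_form ⊃ obtain_consent), we obtain O(obtain_consent).
Yet premise 2 states O(~obtain_consent).
We now have both O(obtain_consent) and O(~obtain_consent) — obtain_consent is simultaneously obligatory and forbidden, violating the D-axiom.

Inconsistent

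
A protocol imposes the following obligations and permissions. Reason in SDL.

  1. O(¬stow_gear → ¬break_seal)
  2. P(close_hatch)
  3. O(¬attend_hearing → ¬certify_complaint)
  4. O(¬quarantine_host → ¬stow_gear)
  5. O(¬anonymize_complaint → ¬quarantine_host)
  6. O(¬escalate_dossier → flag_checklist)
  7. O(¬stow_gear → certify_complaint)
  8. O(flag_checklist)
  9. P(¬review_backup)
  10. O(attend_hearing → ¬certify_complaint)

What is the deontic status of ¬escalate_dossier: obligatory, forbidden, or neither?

Premise 6 is O(¬escalate_dossier → flag_checklist); even if O(flag_checklist) held, inferring O(¬escalate_dossier) would be affirming the consequent — invalid.
No premise or chain of K-axiom applications forces O(¬escalate_dossier), and none forces O(escalate_dossier). So ¬escalate_dossier is neither obligatory nor forbidden under these norms.

Neither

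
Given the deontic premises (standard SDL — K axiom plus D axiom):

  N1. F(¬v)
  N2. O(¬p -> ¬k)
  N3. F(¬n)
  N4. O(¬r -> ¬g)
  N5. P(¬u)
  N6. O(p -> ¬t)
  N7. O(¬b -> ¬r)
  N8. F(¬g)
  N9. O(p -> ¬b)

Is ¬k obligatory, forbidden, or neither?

Obligatory

Premise 8, F(¬g), is equivalent to O(g).
Premise 4, O(¬r -> ¬g), contraposes to O(g -> r); with O(g) we get O(r).
The contrapositive of premise 7 (O(¬b -> ¬r)) is O(r -> b), and O(r) is already established, so O(b).
The contrapositive of premise 9 (O(p -> ¬b)) is O(b -> ¬p), and O(b) is already established, so O(¬p).
With premise 2, O(¬p -> ¬k), the K-axiom yields O(¬k).
Premises 1, 3, 5, 6 do not contribute to this derivation.
Hence ¬k is obligatory.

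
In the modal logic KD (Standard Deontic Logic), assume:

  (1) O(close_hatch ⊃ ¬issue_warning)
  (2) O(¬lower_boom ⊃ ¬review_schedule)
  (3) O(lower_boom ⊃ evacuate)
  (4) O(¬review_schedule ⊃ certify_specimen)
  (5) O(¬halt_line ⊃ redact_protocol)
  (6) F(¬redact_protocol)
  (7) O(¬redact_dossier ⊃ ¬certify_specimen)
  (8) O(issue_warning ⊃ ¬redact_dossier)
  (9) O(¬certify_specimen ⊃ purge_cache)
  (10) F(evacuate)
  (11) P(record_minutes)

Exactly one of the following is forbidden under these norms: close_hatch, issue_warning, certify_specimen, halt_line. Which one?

issue_warning

Premise 10, F(evacuate), is equivalent to O(¬evacuate).
Premise 3 is O(lower_boom ⊃ evacuate); contrapositively O(¬evacuate ⊃ ¬lower_boom). Since O(¬evacuate) holds, K gives O(¬lower_boom).
From O(¬lower_boom) and premise 2, O(¬lower_boom ⊃ ¬review_schedule), we obtain O(¬review_schedule).
Premise 4 is O(¬review_schedule ⊃ certify_specimen); since O(¬review_schedule), deontic closure gives O(certify_specimen).
Premise 7, O(¬redact_dossier ⊃ ¬certify_specimen), contraposes to O(certify_specimen ⊃ redact_dossier); with O(certify_specimen) we get O(redact_dossier).
Premise 8 is O(issue_warning ⊃ ¬redact_dossier); contrapositively O(redact_dossier ⊃ ¬issue_warning). Since O(redact_dossier) holds, K gives O(¬issue_warning).
So O(¬issue_warning) holds, i.e. issue_warning is forbidden. None of the other listed options is forbidden under the premises.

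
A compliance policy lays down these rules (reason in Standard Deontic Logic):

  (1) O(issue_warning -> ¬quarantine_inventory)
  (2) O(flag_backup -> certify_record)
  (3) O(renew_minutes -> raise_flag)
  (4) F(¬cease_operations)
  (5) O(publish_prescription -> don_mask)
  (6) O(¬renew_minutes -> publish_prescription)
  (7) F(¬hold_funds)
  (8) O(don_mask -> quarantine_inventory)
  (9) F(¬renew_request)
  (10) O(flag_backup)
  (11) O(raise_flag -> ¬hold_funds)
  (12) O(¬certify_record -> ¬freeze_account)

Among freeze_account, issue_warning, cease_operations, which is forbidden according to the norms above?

issue_warning

F(¬hold_funds) at premise 7 means O(hold_funds).
The contrapositive of premise 11 (O(raise_flag -> ¬hold_funds)) is O(hold_funds -> ¬raise_flag), and O(hold_funds) is already established, so O(¬raise_flag).
Premise 3 is O(renew_minutes -> raise_flag); contrapositively O(¬raise_flag -> ¬renew_minutes). Since O(¬raise_flag) holds, K gives O(¬renew_minutes).
From O(¬renew_minutes) and premise 6, O(¬renew_minutes -> publish_prescription), we obtain O(publish_prescription).
From O(publish_prescription) and premise 5, O(publish_prescription -> don_mask), we obtain O(don_mask).
From O(don_mask) and premise 8, O(don_mask -> quarantine_inventory), we obtain O(quarantine_inventory).
Premise 1 is O(issue_warning -> ¬quarantine_inventory); contrapositively O(quarantine_inventory -> ¬issue_warning). Since O(quarantine_inventory) holds, K gives O(¬issue_warning).
So O(¬issue_warning) holds, i.e. issue_warning is forbidden. None of the other listed options is forbidden under the premises.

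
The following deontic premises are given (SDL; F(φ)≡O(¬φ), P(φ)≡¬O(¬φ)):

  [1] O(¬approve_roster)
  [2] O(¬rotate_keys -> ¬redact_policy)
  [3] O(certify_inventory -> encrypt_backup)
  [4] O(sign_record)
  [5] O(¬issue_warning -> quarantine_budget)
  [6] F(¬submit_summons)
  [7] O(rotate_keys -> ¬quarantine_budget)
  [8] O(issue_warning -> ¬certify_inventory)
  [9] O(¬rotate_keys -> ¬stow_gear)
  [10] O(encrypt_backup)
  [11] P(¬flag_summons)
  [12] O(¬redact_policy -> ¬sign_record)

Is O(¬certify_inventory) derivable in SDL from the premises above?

Yes

Premise 4 gives O(sign_record).
The contrapositive of premise 12 (O(¬redact_policy -> ¬sign_record)) is O(sign_record -> redact_policy), and O(sign_record) is already established, so O(redact_policy).
Premise 2 is O(¬rotate_keys -> ¬redact_policy); contrapositively O(redact_policy -> rotate_keys). Since O(redact_policy) holds, K gives O(rotate_keys).
Premise 7 is O(rotate_keys -> ¬quarantine_budget); since O(rotate_keys), deontic closure gives O(¬quarantine_budget).
The contrapositive of premise 5 (O(¬issue_warning -> quarantine_budget)) is O(¬quarantine_budget -> issue_warning), and O(¬quarantine_budget) is already established, so O(issue_warning).
From O(issue_warning) and premise 8, O(issue_warning -> ¬certify_inventory), we obtain O(¬certify_inventory).
Premises 1, 3, 6, 9, 10, 11 do not contribute to this derivation.
So O(¬certify_inventory) follows.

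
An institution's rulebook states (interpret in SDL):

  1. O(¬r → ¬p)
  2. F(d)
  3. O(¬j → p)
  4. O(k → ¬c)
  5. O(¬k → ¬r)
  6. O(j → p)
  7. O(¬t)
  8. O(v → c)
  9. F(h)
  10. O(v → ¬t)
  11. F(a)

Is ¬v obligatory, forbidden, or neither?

Obligatory

Premises 6 and 3 cover both cases: O(j → p) and O(¬j → p). Since j ∨ ¬j is a tautology, O(p) follows.
The contrapositive of premise 1 (O(¬r → ¬p)) is O(p → r), and O(p) is already established, so O(r).
Premise 5, O(¬k → ¬r), contraposes to O(r → k); with O(r) we get O(k).
From O(k) and premise 4, O(k → ¬c), we obtain O(¬c).
The contrapositive of premise 8 (O(v → c)) is O(¬c → ¬v), and O(¬c) is already established, so O(¬v).
Premises 2, 7, 9, 10, 11 do not contribute to this derivation.
Hence ¬v is obligatory.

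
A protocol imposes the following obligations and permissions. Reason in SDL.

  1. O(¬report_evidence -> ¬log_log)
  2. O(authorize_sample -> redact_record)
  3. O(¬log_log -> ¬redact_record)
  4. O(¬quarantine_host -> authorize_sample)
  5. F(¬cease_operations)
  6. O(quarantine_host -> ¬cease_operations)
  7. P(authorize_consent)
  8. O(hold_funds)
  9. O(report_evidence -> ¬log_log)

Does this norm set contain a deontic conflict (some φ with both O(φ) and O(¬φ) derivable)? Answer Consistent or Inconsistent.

Inconsistent

By case analysis on report_evidence: premise 9 gives O(report_evidence -> ¬log_log) and premise 1 gives O(¬report_evidence -> ¬log_log), so O(¬log_log) either way.
From O(¬log_log) and premise 3, O(¬log_log -> ¬redact_record), we obtain O(¬redact_record).
Premise 2 is O(authorize_sample -> redact_record); contrapositively O(¬redact_record -> ¬authorize_sample). Since O(¬redact_record) holds, K gives O(¬authorize_sample).
Premise 4 is O(¬quarantine_host -> authorize_sample); contrapositively O(¬authorize_sample -> quarantine_host). Since O(¬authorize_sample) holds, K gives O(quarantine_host).
Applying K to premise 6 (O(quarantine_host -> ¬cease_operations)) and O(quarantine_host) yields O(¬cease_operations).
But premise 5, F(¬cease_operations), means O(cease_operations).
We now have both O(¬cease_operations) and O(cease_operations) — cease_operations is simultaneously obligatory and forbidden, violating the D-axiom.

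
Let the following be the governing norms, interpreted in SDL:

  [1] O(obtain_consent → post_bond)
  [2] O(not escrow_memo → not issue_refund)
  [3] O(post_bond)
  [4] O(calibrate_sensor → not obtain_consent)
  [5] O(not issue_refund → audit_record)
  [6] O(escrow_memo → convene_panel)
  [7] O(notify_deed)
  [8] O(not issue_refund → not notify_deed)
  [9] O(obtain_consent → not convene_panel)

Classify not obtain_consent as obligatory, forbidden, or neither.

Obligatory

Premise 7 gives O(notify_deed).
The contrapositive of premise 8 (O(not issue_refund → not notify_deed)) is O(notify_deed → issue_refund), and O(notify_deed) is already established, so O(issue_refund).
Premise 2 is O(not escrow_memo → not issue_refund); contrapositively O(issue_refund → escrow_memo). Since O(issue_refund) holds, K gives O(escrow_memo).
With premise 6, O(escrow_memo → convene_panel), the K-axiom yields O(convene_panel).
The contrapositive of premise 9 (O(obtain_consent → not convene_panel)) is O(convene_panel → not obtain_consent), and O(convene_panel) is already established, so O(not obtain_consent).
Premises 1, 3, 4, 5 do not contribute to this derivation.
Hence not obtain_consent is obligatory.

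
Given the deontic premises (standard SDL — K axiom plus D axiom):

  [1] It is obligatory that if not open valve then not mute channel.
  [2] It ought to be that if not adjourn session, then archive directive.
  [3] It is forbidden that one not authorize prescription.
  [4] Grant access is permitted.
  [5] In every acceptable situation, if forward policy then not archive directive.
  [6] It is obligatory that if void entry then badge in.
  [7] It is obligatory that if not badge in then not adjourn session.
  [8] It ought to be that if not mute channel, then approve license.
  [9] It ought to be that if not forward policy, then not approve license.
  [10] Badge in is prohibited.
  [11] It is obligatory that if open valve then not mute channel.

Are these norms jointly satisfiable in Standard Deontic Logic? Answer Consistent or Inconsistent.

By case analysis on ¬open_valve: premise 1 gives O(¬open_valve → ¬mute_channel) and premise 11 gives O(open_valve → ¬mute_channel), so O(¬mute_channel) either way.
Applying K to premise 8 (O(¬mute_channel → approve_license)) and O(¬mute_channel) yields O(approve_license).
The contrapositive of premise 9 (O(¬forward_policy → ¬approve_license)) is O(approve_license → forward_policy), and O(approve_license) is already established, so O(forward_policy).
With premise 5, O(forward_policy → ¬archive_directive), the K-axiom yields O(¬archive_directive).
The contrapositive of premise 2 (O(¬adjourn_session → archive_directive)) is O(¬archive_directive → adjourn_session), and O(¬archive_directive) is already established, so O(adjourn_session).
Premise 7, O(¬badge_in → ¬adjourn_session), contraposes to O(adjourn_session → badge_in); with O(adjourn_session) we get O(badge_in).
However, F(badge_in) at premise 10 amounts to O(¬badge_in).
We now have both O(badge_in) and O(¬badge_in) — badge_in is simultaneously obligatory and forbidden, violating the D-axiom.

Inconsistent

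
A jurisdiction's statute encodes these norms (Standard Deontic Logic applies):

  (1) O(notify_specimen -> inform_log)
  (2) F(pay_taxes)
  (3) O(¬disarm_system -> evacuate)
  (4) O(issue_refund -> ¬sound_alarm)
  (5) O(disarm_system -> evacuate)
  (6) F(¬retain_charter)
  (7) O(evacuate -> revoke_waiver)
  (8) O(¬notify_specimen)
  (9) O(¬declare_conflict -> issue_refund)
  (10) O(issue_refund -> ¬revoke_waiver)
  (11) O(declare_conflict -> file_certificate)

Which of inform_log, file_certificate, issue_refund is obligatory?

Premises 3 and 5 cover both cases: O(¬disarm_system -> evacuate) and O(disarm_system -> evacuate). Since ¬disarm_system ∨ disarm_system is a tautology, O(evacuate) follows.
From O(evacuate) and premise 7, O(evacuate -> revoke_waiver), we obtain O(revoke_waiver).
Premise 10 is O(issue_refund -> ¬revoke_waiver); contrapositively O(revoke_waiver -> ¬issue_refund). Since O(revoke_waiver) holds, K gives O(¬issue_refund).
Premise 9, O(¬declare_conflict -> issue_refund), contraposes to O(¬issue_refund -> declare_conflict); with O(¬issue_refund) we get O(declare_conflict).
With premise 11, O(declare_conflict -> file_certificate), the K-axiom yields O(file_certificate).
So O(file_certificate) holds — file_certificate is obligatory. None of the other listed options is made obligatory by any chain of premises.

file_certificate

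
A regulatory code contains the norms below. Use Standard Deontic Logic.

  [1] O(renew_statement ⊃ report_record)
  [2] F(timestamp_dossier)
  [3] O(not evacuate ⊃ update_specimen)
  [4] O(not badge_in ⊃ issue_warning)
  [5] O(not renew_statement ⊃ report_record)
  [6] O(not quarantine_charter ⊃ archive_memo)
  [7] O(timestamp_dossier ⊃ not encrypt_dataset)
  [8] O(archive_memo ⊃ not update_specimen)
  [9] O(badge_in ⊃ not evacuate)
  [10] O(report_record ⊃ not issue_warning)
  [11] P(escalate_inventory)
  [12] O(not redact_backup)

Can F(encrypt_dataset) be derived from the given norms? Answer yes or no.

No

Premise 7 is O(timestamp_dossier ⊃ not encrypt_dataset), but O(timestamp_dossier) is not derivable from the premises, so it does not yield O(not encrypt_dataset).
No other premise forces O(not encrypt_dataset). An ideal world satisfying every premise can still have encrypt_dataset true, so F(encrypt_dataset) is not derivable.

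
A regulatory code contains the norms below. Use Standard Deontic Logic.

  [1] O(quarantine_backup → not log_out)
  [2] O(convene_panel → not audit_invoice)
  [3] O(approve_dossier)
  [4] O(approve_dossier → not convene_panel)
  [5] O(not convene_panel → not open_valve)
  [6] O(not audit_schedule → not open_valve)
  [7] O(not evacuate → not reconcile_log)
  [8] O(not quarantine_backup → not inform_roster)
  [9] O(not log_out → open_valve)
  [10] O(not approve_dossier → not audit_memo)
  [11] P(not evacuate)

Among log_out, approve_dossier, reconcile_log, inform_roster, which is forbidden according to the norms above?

From premise 3 we have O(approve_dossier).
With premise 4, O(approve_dossier → not convene_panel), the K-axiom yields O(not convene_panel).
Premise 5 is O(not convene_panel → not open_valve); since O(not convene_panel), deontic closure gives O(not open_valve).
The contrapositive of premise 9 (O(not log_out → open_valve)) is O(not open_valve → log_out), and O(not open_valve) is already established, so O(log_out).
Premise 1, O(quarantine_backup → not log_out), contraposes to O(log_out → not quarantine_backup); with O(log_out) we get O(not quarantine_backup).
With premise 8, O(not quarantine_backup → not inform_roster), the K-axiom yields O(not inform_roster).
So O(not inform_roster) holds, i.e. inform_roster is forbidden. None of the other listed options is forbidden under the premises.

inform_roster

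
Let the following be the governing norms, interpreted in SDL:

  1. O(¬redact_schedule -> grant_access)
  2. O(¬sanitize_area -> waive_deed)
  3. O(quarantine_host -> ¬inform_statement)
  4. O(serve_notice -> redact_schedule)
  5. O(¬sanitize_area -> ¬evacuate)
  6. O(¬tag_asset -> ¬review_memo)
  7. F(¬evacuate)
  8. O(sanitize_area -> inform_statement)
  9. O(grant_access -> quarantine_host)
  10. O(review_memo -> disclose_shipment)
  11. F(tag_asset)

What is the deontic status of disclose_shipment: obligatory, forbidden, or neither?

Neither

Premise 10 is O(review_memo -> disclose_shipment), but O(review_memo) is not derivable from the premises, so it does not yield O(disclose_shipment).
No premise or chain of K-axiom applications forces O(disclose_shipment), and none forces O(¬disclose_shipment). So disclose_shipment is neither obligatory nor forbidden under these norms.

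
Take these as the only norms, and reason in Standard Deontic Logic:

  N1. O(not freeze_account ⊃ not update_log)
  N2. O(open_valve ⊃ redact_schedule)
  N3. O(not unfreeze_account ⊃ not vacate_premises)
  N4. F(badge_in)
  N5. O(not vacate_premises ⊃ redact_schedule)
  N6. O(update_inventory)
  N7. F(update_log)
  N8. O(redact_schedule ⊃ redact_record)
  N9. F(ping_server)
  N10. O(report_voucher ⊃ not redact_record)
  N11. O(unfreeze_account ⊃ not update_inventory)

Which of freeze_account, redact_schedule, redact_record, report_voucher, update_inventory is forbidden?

Premise 6 states O(update_inventory) outright.
Premise 11 is O(unfreeze_account ⊃ not update_inventory); contrapositively O(update_inventory ⊃ not unfreeze_account). Since O(update_inventory) holds, K gives O(not unfreeze_account).
Applying K to premise 3 (O(not unfreeze_account ⊃ not vacate_premises)) and O(not unfreeze_account) yields O(not vacate_premises).
From O(not vacate_premises) and premise 5, O(not vacate_premises ⊃ redact_schedule), we obtain O(redact_schedule).
From O(redact_schedule) and premise 8, O(redact_schedule ⊃ redact_record), we obtain O(redact_record).
Premise 10 is O(report_voucher ⊃ not redact_record); contrapositively O(redact_record ⊃ not report_voucher). Since O(redact_record) holds, K gives O(not report_voucher).
So O(not report_voucher) holds, i.e. report_voucher is forbidden. None of the other listed options is forbidden under the premises.

report_voucher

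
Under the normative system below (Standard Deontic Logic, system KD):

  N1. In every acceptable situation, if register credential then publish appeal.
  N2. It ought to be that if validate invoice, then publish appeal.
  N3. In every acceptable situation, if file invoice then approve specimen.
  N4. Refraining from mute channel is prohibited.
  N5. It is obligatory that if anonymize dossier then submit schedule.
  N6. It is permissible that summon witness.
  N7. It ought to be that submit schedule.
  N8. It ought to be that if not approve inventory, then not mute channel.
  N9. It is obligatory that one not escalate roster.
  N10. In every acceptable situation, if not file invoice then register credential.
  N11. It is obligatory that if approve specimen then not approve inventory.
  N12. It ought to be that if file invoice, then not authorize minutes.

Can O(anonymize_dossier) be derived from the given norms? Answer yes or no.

Premise 5 is O(anonymize_dossier → submit_schedule); even if O(submit_schedule) held, inferring O(anonymize_dossier) would be affirming the consequent — invalid.
No other premise forces O(anonymize_dossier). An ideal world satisfying every premise can still have anonymize_dossier false, so O(anonymize_dossier) is not derivable.

No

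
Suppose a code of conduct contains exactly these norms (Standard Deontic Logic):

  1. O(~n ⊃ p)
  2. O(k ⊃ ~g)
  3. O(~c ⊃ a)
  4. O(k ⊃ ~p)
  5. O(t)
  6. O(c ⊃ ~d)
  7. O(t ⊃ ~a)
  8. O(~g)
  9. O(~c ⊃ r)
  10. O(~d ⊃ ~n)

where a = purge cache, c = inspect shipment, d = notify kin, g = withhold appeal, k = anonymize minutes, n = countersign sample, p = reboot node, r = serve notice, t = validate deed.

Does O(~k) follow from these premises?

From premise 5 we have O(t).
Applying K to premise 7 (O(t ⊃ ~a)) and O(t) yields O(~a).
The contrapositive of premise 3 (O(~c ⊃ a)) is O(~a ⊃ c), and O(~a) is already established, so O(c).
With premise 6, O(c ⊃ ~d), the K-axiom yields O(~d).
Applying K to premise 10 (O(~d ⊃ ~n)) and O(~d) yields O(~n).
From O(~n) and premise 1, O(~n ⊃ p), we obtain O(p).
Premise 4, O(k ⊃ ~p), contraposes to O(p ⊃ ~k); with O(p) we get O(~k).
Premises 2, 8, 9 do not contribute to this derivation.
So O(~k) follows.

Yes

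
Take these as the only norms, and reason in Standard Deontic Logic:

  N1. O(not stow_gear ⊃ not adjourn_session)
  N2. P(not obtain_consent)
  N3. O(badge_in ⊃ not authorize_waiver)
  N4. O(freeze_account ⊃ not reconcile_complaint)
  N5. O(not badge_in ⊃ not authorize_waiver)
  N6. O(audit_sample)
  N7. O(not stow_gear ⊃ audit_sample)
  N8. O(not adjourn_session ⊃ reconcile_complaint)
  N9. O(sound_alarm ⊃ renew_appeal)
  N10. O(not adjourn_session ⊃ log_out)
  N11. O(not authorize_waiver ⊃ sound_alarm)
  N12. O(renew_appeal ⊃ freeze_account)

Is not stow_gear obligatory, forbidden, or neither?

By case analysis on badge_in: premise 3 gives O(badge_in ⊃ not authorize_waiver) and premise 5 gives O(not badge_in ⊃ not authorize_waiver), so O(not authorize_waiver) either way.
Premise 11 is O(not authorize_waiver ⊃ sound_alarm); since O(not authorize_waiver), deontic closure gives O(sound_alarm).
With premise 9, O(sound_alarm ⊃ renew_appeal), the K-axiom yields O(renew_appeal).
Applying K to premise 12 (O(renew_appeal ⊃ freeze_account)) and O(renew_appeal) yields O(freeze_account).
From O(freeze_account) and premise 4, O(freeze_account ⊃ not reconcile_complaint), we obtain O(not reconcile_complaint).
Premise 8 is O(not adjourn_session ⊃ reconcile_complaint); contrapositively O(not reconcile_complaint ⊃ adjourn_session). Since O(not reconcile_complaint) holds, K gives O(adjourn_session).
Premise 1 is O(not stow_gear ⊃ not adjourn_session); contrapositively O(adjourn_session ⊃ stow_gear). Since O(adjourn_session) holds, K gives O(stow_gear).
Premises 2, 6, 7, 10 do not contribute to this derivation.
Thus O(stow_gear), which is F(not stow_gear): not stow_gear is forbidden.

Forbidden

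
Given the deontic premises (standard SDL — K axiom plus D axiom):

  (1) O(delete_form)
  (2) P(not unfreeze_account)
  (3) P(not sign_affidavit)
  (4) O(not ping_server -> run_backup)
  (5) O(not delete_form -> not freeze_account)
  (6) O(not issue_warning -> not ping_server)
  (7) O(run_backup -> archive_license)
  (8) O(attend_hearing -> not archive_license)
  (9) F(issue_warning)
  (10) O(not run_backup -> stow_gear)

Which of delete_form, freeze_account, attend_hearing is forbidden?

attend_hearing

Premise 9, F(issue_warning), is equivalent to O(not issue_warning).
Applying K to premise 6 (O(not issue_warning -> not ping_server)) and O(not issue_warning) yields O(not ping_server).
Premise 4 is O(not ping_server -> run_backup); since O(not ping_server), deontic closure gives O(run_backup).
From O(run_backup) and premise 7, O(run_backup -> archive_license), we obtain O(archive_license).
Premise 8, O(attend_hearing -> not archive_license), contraposes to O(archive_license -> not attend_hearing); with O(archive_license) we get O(not attend_hearing).
So O(not attend_hearing) holds, i.e. attend_hearing is forbidden. None of the other listed options is forbidden under the premises.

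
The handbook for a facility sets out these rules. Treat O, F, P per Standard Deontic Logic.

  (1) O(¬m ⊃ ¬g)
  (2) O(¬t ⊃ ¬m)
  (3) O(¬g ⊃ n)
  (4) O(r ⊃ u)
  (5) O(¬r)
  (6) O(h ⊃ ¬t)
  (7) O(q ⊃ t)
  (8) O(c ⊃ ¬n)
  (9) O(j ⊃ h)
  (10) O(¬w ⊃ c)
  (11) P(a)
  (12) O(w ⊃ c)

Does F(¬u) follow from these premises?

No

Premise 4 is O(r ⊃ u), but O(r) is not derivable from the premises, so it does not yield O(u).
No other premise forces O(u). An ideal world satisfying every premise can still have ¬u true, so F(¬u) is not derivable.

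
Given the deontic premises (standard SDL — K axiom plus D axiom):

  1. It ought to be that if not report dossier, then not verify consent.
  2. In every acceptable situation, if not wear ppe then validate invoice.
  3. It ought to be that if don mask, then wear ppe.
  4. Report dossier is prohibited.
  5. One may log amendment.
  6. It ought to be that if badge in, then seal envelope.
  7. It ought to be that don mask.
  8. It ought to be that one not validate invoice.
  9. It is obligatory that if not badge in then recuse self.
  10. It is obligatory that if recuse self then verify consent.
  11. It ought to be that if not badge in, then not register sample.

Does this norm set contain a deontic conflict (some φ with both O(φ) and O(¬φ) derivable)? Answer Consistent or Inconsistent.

Consistent

Premise 2 is O(¬wear_ppe → validate_invoice), but O(¬wear_ppe) is not derivable from the premises, so it does not yield O(validate_invoice).
So O(validate_invoice) is not derivable, and the apparent clash with O(¬validate_invoice) does not arise.
A world satisfying every obligation exists (e.g. badge_in=true, don_mask=true, log_amendment=false, recuse_self=false, register_sample=false, report_dossier=false, seal_envelope=true, validate_invoice=false, verify_consent=false, wear_ppe=true); no atom is both obligatory and forbidden, so the set is consistent.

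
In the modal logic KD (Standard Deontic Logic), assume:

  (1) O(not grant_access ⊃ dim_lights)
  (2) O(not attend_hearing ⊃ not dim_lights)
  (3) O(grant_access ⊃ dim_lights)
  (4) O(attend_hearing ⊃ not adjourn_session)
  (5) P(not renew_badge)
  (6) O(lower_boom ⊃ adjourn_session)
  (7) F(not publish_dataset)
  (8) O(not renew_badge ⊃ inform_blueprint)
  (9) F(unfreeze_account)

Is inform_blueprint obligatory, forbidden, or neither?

Neither

Premise 8 is O(not renew_badge ⊃ inform_blueprint), but O(not renew_badge) is not derivable from the premises (the permission P(not renew_badge) asserts only not O(renew_badge), not O(not renew_badge)), so it does not yield O(inform_blueprint).
No premise or chain of K-axiom applications forces O(inform_blueprint), and none forces O(not inform_blueprint). So inform_blueprint is neither obligatory nor forbidden under these norms.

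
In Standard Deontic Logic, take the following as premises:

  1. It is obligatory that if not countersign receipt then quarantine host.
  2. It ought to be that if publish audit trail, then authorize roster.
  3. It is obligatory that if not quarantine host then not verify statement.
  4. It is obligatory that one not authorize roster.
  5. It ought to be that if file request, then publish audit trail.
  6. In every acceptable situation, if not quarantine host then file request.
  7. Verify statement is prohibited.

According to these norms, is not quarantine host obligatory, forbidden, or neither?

Premise 4 gives O(¬authorize_roster).
Premise 2, O(publish_audit_trail → authorize_roster), contraposes to O(¬authorize_roster → ¬publish_audit_trail); with O(¬authorize_roster) we get O(¬publish_audit_trail).
Premise 5, O(file_request → publish_audit_trail), contraposes to O(¬publish_audit_trail → ¬file_request); with O(¬publish_audit_trail) we get O(¬file_request).
Premise 6, O(¬quarantine_host → file_request), contraposes to O(¬file_request → quarantine_host); with O(¬file_request) we get O(quarantine_host).
Premises 1, 3, 7 do not contribute to this derivation.
Thus O(quarantine_host), which is F(¬quarantine_host): ¬quarantine_host is forbidden.

Forbidden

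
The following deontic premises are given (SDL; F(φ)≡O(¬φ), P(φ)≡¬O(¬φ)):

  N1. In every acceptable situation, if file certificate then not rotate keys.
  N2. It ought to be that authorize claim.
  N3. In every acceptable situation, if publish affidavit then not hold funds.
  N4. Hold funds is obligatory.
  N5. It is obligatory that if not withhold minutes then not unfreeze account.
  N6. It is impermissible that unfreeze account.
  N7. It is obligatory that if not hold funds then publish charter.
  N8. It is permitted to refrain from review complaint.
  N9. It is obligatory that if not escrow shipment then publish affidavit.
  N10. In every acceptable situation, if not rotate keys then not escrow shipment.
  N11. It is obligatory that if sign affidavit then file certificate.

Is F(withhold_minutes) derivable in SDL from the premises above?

No

Premise 5 is O(¬withhold_minutes → ¬unfreeze_account); even if O(¬unfreeze_account) held, inferring O(¬withhold_minutes) would be affirming the consequent — invalid.
No other premise forces O(¬withhold_minutes). An ideal world satisfying every premise can still have withhold_minutes true, so F(withhold_minutes) is not derivable.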